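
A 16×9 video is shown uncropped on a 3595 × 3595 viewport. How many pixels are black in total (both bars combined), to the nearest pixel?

5654261 pixels

Since 1.778 > 1.000, the video is width-limited.
Content height = 3595 × 9/16 ≈ 2022.1875 px.
Black = 3595 − 2022.1875 = 1572.8125 px.
Bar area = 1572.8125 × 3595 ≈ 5654261 px.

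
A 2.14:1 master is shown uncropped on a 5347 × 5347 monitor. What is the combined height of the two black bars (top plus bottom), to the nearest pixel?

2.14:1 is wider than square, so it spans the full width.
Content height = 5347 / 2.140 ≈ 2498.60 px.
5347 − 2498.60 = 2848.40 px of bars.

2848 px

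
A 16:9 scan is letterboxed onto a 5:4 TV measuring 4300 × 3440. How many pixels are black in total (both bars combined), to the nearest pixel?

4391375 pixels

16:9 (1.778) > 5:4 (1.250), so the scan fills the width.
That makes the image 2418.7500 px tall (4300 × 9/16).
Black = 3440 − 2418.7500 = 1021.2500 px.
Bar area = 1021.2500 × 4300 ≈ 4391375 px.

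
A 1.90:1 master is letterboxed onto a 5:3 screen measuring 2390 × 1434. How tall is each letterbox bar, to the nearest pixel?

88 px

Since 1.900 > 1.667, the master is width-limited.
That makes the image 1257.89 px tall (2390 / 1.900).
Leftover height: 1434 − 1257.89 = 176.11 px → 88.05 each side.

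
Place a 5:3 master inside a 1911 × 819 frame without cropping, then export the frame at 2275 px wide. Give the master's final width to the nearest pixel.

1625 px

At 1911×819 the master is height-limited, so width = 819 × 5/3 ≈ 1365.00 px.
Resizing to 2275 px wide multiplies everything by 1.1905: 1365.00 → 1625.00 px.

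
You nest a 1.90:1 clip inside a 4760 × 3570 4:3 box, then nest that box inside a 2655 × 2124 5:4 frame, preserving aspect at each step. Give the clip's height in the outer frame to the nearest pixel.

1397 px

1.90:1 in 4760×3570: fills the width, so the clip is 4760.00 × 2505.26.
The 4:3 canvas is width-limited in 2655×2124, giving 2655.00 × 1991.25; scale factor 0.5578.
Applying the same ×0.5578: 2505.26 → 1397.37.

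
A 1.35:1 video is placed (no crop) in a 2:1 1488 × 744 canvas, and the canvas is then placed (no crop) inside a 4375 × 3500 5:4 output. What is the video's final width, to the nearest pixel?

2953 px

1.35:1 in 1488×744: fills the height, so the video is 1004.40 × 744.00.
Second fit — the 2:1 canvas into 4375×3500 spans the width: 4375.00 × 2187.50 (×2.9402 from 1488×744).
Applying the same ×2.9402: 1004.40 → 2953.12.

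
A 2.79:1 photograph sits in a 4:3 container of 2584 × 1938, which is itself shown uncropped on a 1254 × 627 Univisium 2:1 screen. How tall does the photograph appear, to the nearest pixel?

Inside the 2584×1938 canvas the photograph is width-limited at 2584.00 × 926.16.
The 4:3 canvas is height-limited in 1254×627, giving 836.00 × 627.00; scale factor 0.3235.
Applying the same ×0.3235: 926.16 → 299.64.

300 px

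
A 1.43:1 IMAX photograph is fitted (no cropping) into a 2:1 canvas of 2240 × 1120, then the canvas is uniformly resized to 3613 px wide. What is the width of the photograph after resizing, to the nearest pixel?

2583 px

Fitted into 2240×1120, the photograph spans the height; its width is 1120 × 1.430 ≈ 1601.60 px.
Scaling 2240 → 3613 is ×1.6129, so the width becomes 1601.60 × 1.6129 ≈ 2583.30 px.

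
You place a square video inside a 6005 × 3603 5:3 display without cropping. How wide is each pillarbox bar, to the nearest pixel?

Since 1.000 < 1.667, the video is height-limited.
Content width = 3603 × 1/1 ≈ 3603.00 px.
Black = 6005 − 3603.00 = 2402.00 px, or 1201.00 per bar.

1201 px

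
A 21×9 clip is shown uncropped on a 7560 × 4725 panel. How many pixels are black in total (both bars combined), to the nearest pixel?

11226600 pixels

21×9 is wider than 16×10, so it spans the full width.
Content height = 7560 × 9/21 ≈ 3240.0000 px.
Black = 4725 − 3240.0000 = 1485.0000 px.
That's 1485.0000 × 7560 ≈ 11226600 black pixels.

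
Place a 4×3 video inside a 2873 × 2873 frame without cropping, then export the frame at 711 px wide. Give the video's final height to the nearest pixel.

533 px

Fitted into 2873×2873, the video spans the width; its height is 2873 × 3/4 ≈ 2154.75 px.
The frame scales by 711/2873 = 0.2475; 2154.75 × 0.2475 ≈ 533.25 px.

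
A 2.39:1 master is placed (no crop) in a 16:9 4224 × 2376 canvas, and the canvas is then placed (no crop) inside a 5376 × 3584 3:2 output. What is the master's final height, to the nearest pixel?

2249 px

First fit — 2.39:1 into 4224×2376 spans the width: 4224.00 × 1767.36.
The 16:9 canvas is width-limited in 5376×3584, giving 5376.00 × 3024.00; scale factor 1.2727.
Applying the same ×1.2727: 1767.36 → 2249.37.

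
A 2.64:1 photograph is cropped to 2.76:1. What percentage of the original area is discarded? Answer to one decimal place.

The width stays; only height is cut (since 2.76:1 is wider than 2.64:1).
Fraction kept = (2.640)/(2.760) ≈ 95.65%, so 4.35% is lost.

4.3%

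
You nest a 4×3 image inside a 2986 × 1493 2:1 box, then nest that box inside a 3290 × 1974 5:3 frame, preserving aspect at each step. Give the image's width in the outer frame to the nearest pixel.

2193 px

Inside the 2986×1493 canvas the image is height-limited at 1990.67 × 1493.00.
Second fit — the 2:1 canvas into 3290×1974 spans the width: 3290.00 × 1645.00 (×1.1018 from 2986×1493).
So the image's width is 1990.67 × 1.1018 ≈ 2193.33.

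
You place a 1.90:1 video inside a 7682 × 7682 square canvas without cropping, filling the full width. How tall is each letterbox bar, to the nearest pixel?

1819 px

Content height = 7682 / 1.900 ≈ 4043.16 px.
7682 − 4043.16 = 3638.84 px of bars (1819.42 each).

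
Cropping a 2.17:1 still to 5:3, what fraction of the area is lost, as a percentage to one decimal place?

23.2%

The height stays; only width is cut (since 5:3 is narrower than 2.17:1).
Area ratio = (1.667)/(2.170) = 76.80%; the remaining 23.20% is cropped out.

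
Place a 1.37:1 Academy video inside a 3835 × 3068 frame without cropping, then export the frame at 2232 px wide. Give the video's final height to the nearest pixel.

Fitted into 3835×3068, the video spans the width; its height is 3835 / 1.370 ≈ 2799.27 px.
Scaling 3835 → 2232 is ×0.5820, so the height becomes 2799.27 × 0.5820 ≈ 1629.20 px.

1629 px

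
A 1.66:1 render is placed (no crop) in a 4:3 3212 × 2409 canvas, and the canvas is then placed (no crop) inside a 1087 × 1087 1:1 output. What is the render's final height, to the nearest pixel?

First fit — 1.66:1 into 3212×2409 spans the width: 3212.00 × 1934.94.
The 4:3 canvas is width-limited in 1087×1087, giving 1087.00 × 815.25; scale factor 0.3384.
The render scales with it: height 1934.94 × 0.3384 ≈ 654.82.

655 px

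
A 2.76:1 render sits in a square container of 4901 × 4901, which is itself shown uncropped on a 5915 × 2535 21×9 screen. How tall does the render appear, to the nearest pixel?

2.76:1 in 4901×4901: fills the width, so the render is 4901.00 × 1775.72.
Second fit — the square canvas into 5915×2535 spans the height: 2535.00 × 2535.00 (×0.5172 from 4901×4901).
So the render's height is 1775.72 × 0.5172 ≈ 918.48.

918 px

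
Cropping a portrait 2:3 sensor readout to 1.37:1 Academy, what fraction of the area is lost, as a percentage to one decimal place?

51.3%

The width stays; only height is cut (since 1.37:1 Academy is wider than portrait 2:3).
Fraction kept = (0.667)/(1.370) ≈ 48.66%, so 51.34% is lost.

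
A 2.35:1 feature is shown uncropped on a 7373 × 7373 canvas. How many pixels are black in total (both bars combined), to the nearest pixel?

2.35:1 (2.350) > 1:1 (1.000), so the feature fills the width.
The feature is 7373 / 2.350 ≈ 3137.4468 px tall.
Leftover height: 7373 − 3137.4468 = 4235.5532 px.
Bar area = 4235.5532 × 7373 ≈ 31228734 px.

31228734 pixels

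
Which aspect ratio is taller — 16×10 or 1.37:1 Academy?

16×10 = 1.6 and 1.37; 1.6 > 1.37. The smaller width-to-height ratio is the taller frame.

1.37:1 Academy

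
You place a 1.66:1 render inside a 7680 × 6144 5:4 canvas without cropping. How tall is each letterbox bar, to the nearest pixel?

759 px

Since 1.660 > 1.250, the render is width-limited.
The render is 7680 / 1.660 ≈ 4626.51 px tall.
6144 − 4626.51 = 1517.49 px of bars (758.75 each).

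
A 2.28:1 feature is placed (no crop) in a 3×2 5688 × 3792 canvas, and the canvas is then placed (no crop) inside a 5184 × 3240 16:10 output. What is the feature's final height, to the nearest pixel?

2132 px

Inside the 5688×3792 canvas the feature is width-limited at 5688.00 × 2494.74.
Second fit — the 3×2 canvas into 5184×3240 spans the height: 4860.00 × 3240.00 (×0.8544 from 5688×3792).
The feature scales with it: height 2494.74 × 0.8544 ≈ 2131.58.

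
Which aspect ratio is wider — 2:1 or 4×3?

2 and 4×3 = 1.333; 2 > 1.333.

2:1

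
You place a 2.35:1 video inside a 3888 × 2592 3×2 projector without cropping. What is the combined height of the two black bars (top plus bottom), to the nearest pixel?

Since 2.350 > 1.500, the video is width-limited.
Content height = 3888 / 2.350 ≈ 1654.47 px.
2592 − 1654.47 = 937.53 px of bars.

938 px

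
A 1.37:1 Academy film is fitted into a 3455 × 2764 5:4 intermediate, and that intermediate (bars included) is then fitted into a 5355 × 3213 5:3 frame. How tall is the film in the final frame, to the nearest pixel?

1.37:1 Academy in 3455×2764: fills the width, so the film is 3455.00 × 2521.90.
Second fit — the 5:4 canvas into 5355×3213 spans the height: 4016.25 × 3213.00 (×1.1624 from 3455×2764).
So the film's height is 2521.90 × 1.1624 ≈ 2931.57.

2932 px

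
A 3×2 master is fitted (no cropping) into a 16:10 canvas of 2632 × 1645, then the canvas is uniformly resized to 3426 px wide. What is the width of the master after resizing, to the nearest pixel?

3212 px

At 2632×1645 the master is height-limited, so width = 1645 × 3/2 ≈ 2467.50 px.
Resizing to 3426 px wide multiplies everything by 1.3017: 2467.50 → 3211.88 px.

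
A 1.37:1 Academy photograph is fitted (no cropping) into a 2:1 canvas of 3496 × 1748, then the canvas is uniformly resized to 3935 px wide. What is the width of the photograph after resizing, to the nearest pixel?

2695 px

In the 3496×1748 frame the photograph fills the height: width = 1748 × 1.370 ≈ 2394.76 px.
The frame scales by 3935/3496 = 1.1256; 2394.76 × 1.1256 ≈ 2695.47 px.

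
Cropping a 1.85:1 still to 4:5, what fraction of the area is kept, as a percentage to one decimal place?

43.2%

The height stays; only width is cut (since 4:5 is narrower than 1.85:1).
(0.800)/(1.850) ≈ 0.432 of the area survives.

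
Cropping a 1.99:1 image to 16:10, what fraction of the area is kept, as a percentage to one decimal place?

16:10 is narrower than 1.99:1, so the crop keeps the full height and trims the width.
Fraction kept = (1.600)/(1.990) ≈ 80.40%.

80.4%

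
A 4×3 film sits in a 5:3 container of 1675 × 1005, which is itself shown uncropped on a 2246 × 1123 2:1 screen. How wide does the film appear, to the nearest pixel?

1497 px

Inside the 1675×1005 canvas the film is height-limited at 1340.00 × 1005.00.
5:3 in 2246×1123: fills the height, so the intermediate becomes 1871.67 × 1123.00 — a scale of ×1.1174.
Applying the same ×1.1174: 1340.00 → 1497.33.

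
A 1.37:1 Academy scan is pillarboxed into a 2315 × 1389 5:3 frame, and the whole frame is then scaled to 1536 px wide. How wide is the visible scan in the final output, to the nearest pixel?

At 2315×1389 the scan is height-limited, so width = 1389 × 1.370 ≈ 1902.93 px.
Scaling 2315 → 1536 is ×0.6635, so the width becomes 1902.93 × 0.6635 ≈ 1262.59 px.

1263 px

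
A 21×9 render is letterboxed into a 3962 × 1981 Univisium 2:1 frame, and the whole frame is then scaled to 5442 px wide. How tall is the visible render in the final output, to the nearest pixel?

In the 3962×1981 frame the render fills the width: height = 3962 × 9/21 ≈ 1698.00 px.
The frame scales by 5442/3962 = 1.3735; 1698.00 × 1.3735 ≈ 2332.29 px.

2332 px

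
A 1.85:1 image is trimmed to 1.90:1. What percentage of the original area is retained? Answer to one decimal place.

The width stays; only height is cut (since 1.90:1 is wider than 1.85:1).
Area ratio = (1.850)/(1.900) = 97.37% retained.

97.4%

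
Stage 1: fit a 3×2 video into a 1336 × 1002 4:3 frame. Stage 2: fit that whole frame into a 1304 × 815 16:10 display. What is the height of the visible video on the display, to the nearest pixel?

724 px

First fit — 3×2 into 1336×1002 spans the width: 1336.00 × 890.67.
Second fit — the 4:3 canvas into 1304×815 spans the height: 1086.67 × 815.00 (×0.8134 from 1336×1002).
Applying the same ×0.8134: 890.67 → 724.44.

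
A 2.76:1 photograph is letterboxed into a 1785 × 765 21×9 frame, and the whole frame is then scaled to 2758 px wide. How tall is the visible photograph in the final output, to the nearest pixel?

In the 1785×765 frame the photograph fills the width: height = 1785 / 2.760 ≈ 646.74 px.
The frame scales by 2758/1785 = 1.5451; 646.74 × 1.5451 ≈ 999.28 px.

999 px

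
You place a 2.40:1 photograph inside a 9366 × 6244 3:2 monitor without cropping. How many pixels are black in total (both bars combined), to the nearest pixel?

2.40:1 (2.400) > 3:2 (1.500), so the photograph fills the width.
That makes the image 3902.5000 px tall (9366 / 2.400).
6244 − 3902.5000 = 2341.5000 px of bars.
That's 2341.5000 × 9366 ≈ 21930489 black pixels.

21930489 pixels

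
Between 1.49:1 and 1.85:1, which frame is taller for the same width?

1.49:1

1.49 and 1.85; 1.85 > 1.49. The smaller width-to-height ratio is the taller frame.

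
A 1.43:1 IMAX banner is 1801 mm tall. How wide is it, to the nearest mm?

2575 mm

Width = 1801 × 1.430 = 2575.43.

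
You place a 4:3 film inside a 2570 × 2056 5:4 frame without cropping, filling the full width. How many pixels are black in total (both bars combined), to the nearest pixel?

Content height = 2570 × 3/4 ≈ 1927.5000 px.
Black = 2056 − 1927.5000 = 128.5000 px.
Across the 2570-px span: 128.5000 × 2570 ≈ 330245 px.

330245 pixels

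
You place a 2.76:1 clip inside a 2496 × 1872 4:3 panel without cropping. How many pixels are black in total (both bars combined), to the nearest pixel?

Since 2.760 > 1.333, the clip is width-limited.
That makes the image 904.3478 px tall (2496 / 2.760).
Black = 1872 − 904.3478 = 967.6522 px.
Across the 2496-px span: 967.6522 × 2496 ≈ 2415260 px.

2415260 pixels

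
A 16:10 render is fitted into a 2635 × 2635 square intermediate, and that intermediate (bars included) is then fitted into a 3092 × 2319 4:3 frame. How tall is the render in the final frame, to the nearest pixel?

1449 px

First fit — 16:10 into 2635×2635 spans the width: 2635.00 × 1646.88.
Second fit — the square canvas into 3092×2319 spans the height: 2319.00 × 2319.00 (×0.8801 from 2635×2635).
The render scales with it: height 1646.88 × 0.8801 ≈ 1449.38.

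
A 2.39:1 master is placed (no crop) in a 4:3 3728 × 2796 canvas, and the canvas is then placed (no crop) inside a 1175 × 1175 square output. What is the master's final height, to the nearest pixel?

492 px

2.39:1 in 3728×2796: fills the width, so the master is 3728.00 × 1559.83.
Second fit — the 4:3 canvas into 1175×1175 spans the width: 1175.00 × 881.25 (×0.3152 from 3728×2796).
The master scales with it: height 1559.83 × 0.3152 ≈ 491.63.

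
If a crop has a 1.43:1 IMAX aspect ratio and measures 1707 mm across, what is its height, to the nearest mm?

1194 mm

At 1.43:1 IMAX, 1707 / 1.430 ≈ 1193.71.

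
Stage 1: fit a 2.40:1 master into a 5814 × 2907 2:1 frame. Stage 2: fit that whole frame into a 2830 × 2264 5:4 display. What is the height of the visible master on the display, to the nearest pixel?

1179 px

2.40:1 in 5814×2907: fills the width, so the master is 5814.00 × 2422.50.
Second fit — the 2:1 canvas into 2830×2264 spans the width: 2830.00 × 1415.00 (×0.4868 from 5814×2907).
So the master's height is 2422.50 × 0.4868 ≈ 1179.17.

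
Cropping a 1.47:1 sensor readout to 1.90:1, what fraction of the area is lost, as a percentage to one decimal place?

1.90:1 is wider than 1.47:1, so the crop keeps the full width and trims the height.
Fraction kept = (1.470)/(1.900) ≈ 77.37%, so 22.63% is lost.

22.6%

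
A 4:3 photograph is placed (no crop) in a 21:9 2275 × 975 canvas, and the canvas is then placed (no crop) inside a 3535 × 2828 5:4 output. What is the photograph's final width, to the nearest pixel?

Inside the 2275×975 canvas the photograph is height-limited at 1300.00 × 975.00.
Second fit — the 21:9 canvas into 3535×2828 spans the width: 3535.00 × 1515.00 (×1.5538 from 2275×975).
So the photograph's width is 1300.00 × 1.5538 ≈ 2020.00.

2020 px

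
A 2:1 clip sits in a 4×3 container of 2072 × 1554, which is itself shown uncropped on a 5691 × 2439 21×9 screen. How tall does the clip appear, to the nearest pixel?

2:1 in 2072×1554: fills the width, so the clip is 2072.00 × 1036.00.
Second fit — the 4×3 canvas into 5691×2439 spans the height: 3252.00 × 2439.00 (×1.5695 from 2072×1554).
So the clip's height is 1036.00 × 1.5695 ≈ 1626.00.

1626 px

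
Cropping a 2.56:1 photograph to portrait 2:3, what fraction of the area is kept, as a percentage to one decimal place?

26.0%

portrait 2:3 is narrower than 2.56:1, so the crop keeps the full height and trims the width.
(0.667)/(2.560) ≈ 0.260 of the area survives.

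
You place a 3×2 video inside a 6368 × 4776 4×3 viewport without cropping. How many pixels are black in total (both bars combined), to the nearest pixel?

Since 1.500 > 1.333, the video is width-limited.
The video is 6368 × 2/3 ≈ 4245.3333 px tall.
Black = 4776 − 4245.3333 = 530.6667 px.
Across the 6368-px span: 530.6667 × 6368 ≈ 3379285 px.

3379285 pixels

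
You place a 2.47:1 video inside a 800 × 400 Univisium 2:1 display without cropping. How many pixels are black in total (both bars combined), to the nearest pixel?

Since 2.470 > 2.000, the video is width-limited.
That makes the image 323.8866 px tall (800 / 2.470).
400 − 323.8866 = 76.1134 px of bars.
Across the 800-px span: 76.1134 × 800 ≈ 60891 px.

60891 pixels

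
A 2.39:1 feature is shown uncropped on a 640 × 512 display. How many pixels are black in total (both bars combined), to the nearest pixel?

2.39:1 is wider than 5:4, so it spans the full width.
That makes the image 267.7824 px tall (640 / 2.390).
Black = 512 − 267.7824 = 244.2176 px.
Bar area = 244.2176 × 640 ≈ 156299 px.

156299 pixels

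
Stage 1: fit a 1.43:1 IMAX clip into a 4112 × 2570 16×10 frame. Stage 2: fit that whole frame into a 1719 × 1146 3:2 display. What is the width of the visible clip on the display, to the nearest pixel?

First fit — 1.43:1 IMAX into 4112×2570 spans the height: 3675.10 × 2570.00.
Second fit — the 16×10 canvas into 1719×1146 spans the width: 1719.00 × 1074.38 (×0.4180 from 4112×2570).
Applying the same ×0.4180: 3675.10 → 1536.36.

1536 px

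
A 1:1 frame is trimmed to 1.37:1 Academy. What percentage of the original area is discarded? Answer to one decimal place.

27.0%

1.37:1 Academy is wider than 1:1, so the crop keeps the full width and trims the height.
(1.000)/(1.370) ≈ 0.730 of the area survives, leaving 27.01% discarded.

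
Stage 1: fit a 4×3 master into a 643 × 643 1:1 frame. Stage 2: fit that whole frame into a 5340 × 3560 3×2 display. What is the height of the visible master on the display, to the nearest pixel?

2670 px

Inside the 643×643 canvas the master is width-limited at 643.00 × 482.25.
1:1 in 5340×3560: fills the height, so the intermediate becomes 3560.00 × 3560.00 — a scale of ×5.5365.
Applying the same ×5.5365: 482.25 → 2670.00.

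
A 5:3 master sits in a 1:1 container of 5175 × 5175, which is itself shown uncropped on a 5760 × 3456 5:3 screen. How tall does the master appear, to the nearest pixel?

2074 px

5:3 in 5175×5175: fills the width, so the master is 5175.00 × 3105.00.
Second fit — the 1:1 canvas into 5760×3456 spans the height: 3456.00 × 3456.00 (×0.6678 from 5175×5175).
The master scales with it: height 3105.00 × 0.6678 ≈ 2073.60.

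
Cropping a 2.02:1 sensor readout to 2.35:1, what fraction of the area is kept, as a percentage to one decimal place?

86.0%

Going from 2.02:1 to 2.35:1 means cutting height while keeping width.
Fraction kept = (2.020)/(2.350) ≈ 85.96%.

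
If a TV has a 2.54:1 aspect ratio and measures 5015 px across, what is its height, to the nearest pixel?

1974 px

At 2.54:1, 5015 / 2.540 ≈ 1974.41.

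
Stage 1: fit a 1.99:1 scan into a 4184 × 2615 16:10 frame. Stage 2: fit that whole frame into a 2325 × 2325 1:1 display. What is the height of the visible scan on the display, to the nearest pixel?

1168 px

Inside the 4184×2615 canvas the scan is width-limited at 4184.00 × 2102.51.
The 16:10 canvas is width-limited in 2325×2325, giving 2325.00 × 1453.12; scale factor 0.5557.
The scan scales with it: height 2102.51 × 0.5557 ≈ 1168.34.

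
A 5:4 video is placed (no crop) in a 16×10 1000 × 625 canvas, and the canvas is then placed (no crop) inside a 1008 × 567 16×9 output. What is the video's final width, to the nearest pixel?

709 px

5:4 in 1000×625: fills the height, so the video is 781.25 × 625.00.
16×10 in 1008×567: fills the height, so the intermediate becomes 907.20 × 567.00 — a scale of ×0.9072.
So the video's width is 781.25 × 0.9072 ≈ 708.75.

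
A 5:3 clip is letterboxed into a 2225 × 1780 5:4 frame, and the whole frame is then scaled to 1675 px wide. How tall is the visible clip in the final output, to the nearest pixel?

Fitted into 2225×1780, the clip spans the width; its height is 2225 × 3/5 ≈ 1335.00 px.
The frame scales by 1675/2225 = 0.7528; 1335.00 × 0.7528 ≈ 1005.00 px.

1005 px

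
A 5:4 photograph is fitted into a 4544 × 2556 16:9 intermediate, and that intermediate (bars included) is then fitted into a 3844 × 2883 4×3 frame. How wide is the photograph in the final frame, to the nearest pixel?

Inside the 4544×2556 canvas the photograph is height-limited at 3195.00 × 2556.00.
16:9 in 3844×2883: fills the width, so the intermediate becomes 3844.00 × 2162.25 — a scale of ×0.8460.
The photograph scales with it: width 3195.00 × 0.8460 ≈ 2702.81.

2703 px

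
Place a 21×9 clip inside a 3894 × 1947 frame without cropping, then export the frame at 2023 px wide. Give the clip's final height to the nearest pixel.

Fitted into 3894×1947, the clip spans the width; its height is 3894 × 9/21 ≈ 1668.86 px.
Resizing to 2023 px wide multiplies everything by 0.5195: 1668.86 → 867.00 px.

867 px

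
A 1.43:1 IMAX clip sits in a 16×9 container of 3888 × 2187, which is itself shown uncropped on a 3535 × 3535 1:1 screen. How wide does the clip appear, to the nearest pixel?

Inside the 3888×2187 canvas the clip is height-limited at 3127.41 × 2187.00.
Second fit — the 16×9 canvas into 3535×3535 spans the width: 3535.00 × 1988.44 (×0.9092 from 3888×2187).
So the clip's width is 3127.41 × 0.9092 ≈ 2843.47.

2843 px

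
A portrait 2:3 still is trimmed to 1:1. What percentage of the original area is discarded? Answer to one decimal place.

1:1 is wider than portrait 2:3, so the crop keeps the full width and trims the height.
Fraction kept = (0.667)/(1.000) ≈ 66.67%, so 33.33% is lost.

33.3%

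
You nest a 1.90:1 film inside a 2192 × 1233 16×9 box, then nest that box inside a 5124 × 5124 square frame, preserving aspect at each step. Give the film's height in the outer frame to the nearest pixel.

2697 px

Inside the 2192×1233 canvas the film is width-limited at 2192.00 × 1153.68.
Second fit — the 16×9 canvas into 5124×5124 spans the width: 5124.00 × 2882.25 (×2.3376 from 2192×1233).
The film scales with it: height 1153.68 × 2.3376 ≈ 2696.84.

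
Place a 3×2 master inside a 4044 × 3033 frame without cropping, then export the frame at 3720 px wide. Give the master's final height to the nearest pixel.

2480 px

In the 4044×3033 frame the master fills the width: height = 4044 × 2/3 ≈ 2696.00 px.
Resizing to 3720 px wide multiplies everything by 0.9199: 2696.00 → 2480.00 px.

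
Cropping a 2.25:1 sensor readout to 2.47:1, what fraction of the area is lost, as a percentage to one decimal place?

2.47:1 is wider than 2.25:1, so the crop keeps the full width and trims the height.
Area ratio = (2.250)/(2.470) = 91.09%; the remaining 8.91% is cropped out.

8.9%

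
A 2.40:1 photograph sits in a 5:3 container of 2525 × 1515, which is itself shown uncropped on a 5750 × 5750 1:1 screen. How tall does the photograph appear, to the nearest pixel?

Inside the 2525×1515 canvas the photograph is width-limited at 2525.00 × 1052.08.
5:3 in 5750×5750: fills the width, so the intermediate becomes 5750.00 × 3450.00 — a scale of ×2.2772.
So the photograph's height is 1052.08 × 2.2772 ≈ 2395.83.

2396 px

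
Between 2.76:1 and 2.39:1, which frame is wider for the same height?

2.76:1

2.76 and 2.39; 2.76 > 2.39.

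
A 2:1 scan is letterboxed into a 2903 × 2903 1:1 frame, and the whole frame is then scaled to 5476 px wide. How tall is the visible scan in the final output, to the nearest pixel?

At 2903×2903 the scan is width-limited, so height = 2903 × 1/2 ≈ 1451.50 px.
The frame scales by 5476/2903 = 1.8863; 1451.50 × 1.8863 ≈ 2738.00 px.

2738 px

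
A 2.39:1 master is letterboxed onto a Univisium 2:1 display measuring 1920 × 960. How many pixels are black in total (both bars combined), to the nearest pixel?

300773 pixels

2.39:1 is wider than Univisium 2:1, so it spans the full width.
Content height = 1920 / 2.390 ≈ 803.3473 px.
960 − 803.3473 = 156.6527 px of bars.
That's 156.6527 × 1920 ≈ 300773 black pixels.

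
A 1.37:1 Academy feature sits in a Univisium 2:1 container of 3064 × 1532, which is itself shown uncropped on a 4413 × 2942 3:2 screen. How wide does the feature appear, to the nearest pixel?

First fit — 1.37:1 Academy into 3064×1532 spans the height: 2098.84 × 1532.00.
Univisium 2:1 in 4413×2942: fills the width, so the intermediate becomes 4413.00 × 2206.50 — a scale of ×1.4403.
Applying the same ×1.4403: 2098.84 → 3022.91.

3023 px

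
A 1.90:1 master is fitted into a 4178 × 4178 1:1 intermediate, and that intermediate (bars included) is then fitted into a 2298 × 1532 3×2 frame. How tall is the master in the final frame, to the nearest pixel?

First fit — 1.90:1 into 4178×4178 spans the width: 4178.00 × 2198.95.
The 1:1 canvas is height-limited in 2298×1532, giving 1532.00 × 1532.00; scale factor 0.3667.
The master scales with it: height 2198.95 × 0.3667 ≈ 806.32.

806 px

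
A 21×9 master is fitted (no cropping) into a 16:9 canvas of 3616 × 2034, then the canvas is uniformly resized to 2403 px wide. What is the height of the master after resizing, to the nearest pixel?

At 3616×2034 the master is width-limited, so height = 3616 × 9/21 ≈ 1549.71 px.
The frame scales by 2403/3616 = 0.6645; 1549.71 × 0.6645 ≈ 1029.86 px.

1030 px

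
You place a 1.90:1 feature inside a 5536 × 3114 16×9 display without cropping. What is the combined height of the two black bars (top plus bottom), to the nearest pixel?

Since 1.900 > 1.778, the feature is width-limited.
That makes the image 2913.68 px tall (5536 / 1.900).
Leftover height: 3114 − 2913.68 = 200.32 px.

200 px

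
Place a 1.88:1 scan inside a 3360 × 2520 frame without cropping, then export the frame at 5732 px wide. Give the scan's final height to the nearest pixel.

In the 3360×2520 frame the scan fills the width: height = 3360 / 1.880 ≈ 1787.23 px.
The frame scales by 5732/3360 = 1.7060; 1787.23 × 1.7060 ≈ 3048.94 px.

3049 px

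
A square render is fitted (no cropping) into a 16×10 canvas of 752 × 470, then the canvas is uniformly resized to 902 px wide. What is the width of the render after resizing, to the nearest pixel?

Fitted into 752×470, the render spans the height; its width is 470 × 1/1 ≈ 470.00 px.
The frame scales by 902/752 = 1.1995; 470.00 × 1.1995 ≈ 563.75 px.

564 px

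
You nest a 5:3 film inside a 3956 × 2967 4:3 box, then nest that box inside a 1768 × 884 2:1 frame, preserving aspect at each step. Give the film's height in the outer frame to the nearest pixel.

707 px

Inside the 3956×2967 canvas the film is width-limited at 3956.00 × 2373.60.
Second fit — the 4:3 canvas into 1768×884 spans the height: 1178.67 × 884.00 (×0.2979 from 3956×2967).
So the film's height is 2373.60 × 0.2979 ≈ 707.20.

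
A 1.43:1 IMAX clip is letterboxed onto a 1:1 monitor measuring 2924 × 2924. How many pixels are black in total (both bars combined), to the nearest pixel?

1.43:1 IMAX is wider than 1:1, so it spans the full width.
Content height = 2924 / 1.430 ≈ 2044.7552 px.
2924 − 2044.7552 = 879.2448 px of bars.
Across the 2924-px span: 879.2448 × 2924 ≈ 2570912 px.

2570912 pixels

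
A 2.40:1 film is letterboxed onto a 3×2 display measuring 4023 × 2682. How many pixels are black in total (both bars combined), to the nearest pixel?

2.40:1 is wider than 3×2, so it spans the full width.
Content height = 4023 / 2.400 ≈ 1676.2500 px.
Black = 2682 − 1676.2500 = 1005.7500 px.
Across the 4023-px span: 1005.7500 × 4023 ≈ 4046132 px.

4046132 pixels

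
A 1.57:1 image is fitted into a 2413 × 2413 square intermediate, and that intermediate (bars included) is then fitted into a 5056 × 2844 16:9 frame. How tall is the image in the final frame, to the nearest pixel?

First fit — 1.57:1 into 2413×2413 spans the width: 2413.00 × 1536.94.
The square canvas is height-limited in 5056×2844, giving 2844.00 × 2844.00; scale factor 1.1786.
So the image's height is 1536.94 × 1.1786 ≈ 1811.46.

1811 px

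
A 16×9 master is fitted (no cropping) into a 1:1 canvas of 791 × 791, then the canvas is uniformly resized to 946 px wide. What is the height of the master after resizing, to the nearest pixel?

532 px

Fitted into 791×791, the master spans the width; its height is 791 × 9/16 ≈ 444.94 px.
The frame scales by 946/791 = 1.1960; 444.94 × 1.1960 ≈ 532.12 px.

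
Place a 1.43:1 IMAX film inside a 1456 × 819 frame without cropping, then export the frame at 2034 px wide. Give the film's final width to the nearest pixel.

1636 px

In the 1456×819 frame the film fills the height: width = 819 × 1.430 ≈ 1171.17 px.
The frame scales by 2034/1456 = 1.3970; 1171.17 × 1.3970 ≈ 1636.10 px.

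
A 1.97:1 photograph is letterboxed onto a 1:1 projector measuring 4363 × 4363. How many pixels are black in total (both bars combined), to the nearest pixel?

9372942 pixels

Since 1.970 > 1.000, the photograph is width-limited.
Content height = 4363 / 1.970 ≈ 2214.7208 px.
4363 − 2214.7208 = 2148.2792 px of bars.
Bar area = 2148.2792 × 4363 ≈ 9372942 px.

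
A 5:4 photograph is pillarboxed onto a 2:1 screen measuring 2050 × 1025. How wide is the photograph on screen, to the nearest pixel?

Since 1.250 < 2.000, the photograph is height-limited.
That makes the image 1281.25 px wide (1025 × 5/4).

1281 px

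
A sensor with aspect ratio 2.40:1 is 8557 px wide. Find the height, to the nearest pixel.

3565 px

Height = 8557 / 2.400 = 3565.42.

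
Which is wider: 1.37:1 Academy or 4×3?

1.37 and 4×3 = 1.333; 1.37 > 1.333.

1.37:1 Academy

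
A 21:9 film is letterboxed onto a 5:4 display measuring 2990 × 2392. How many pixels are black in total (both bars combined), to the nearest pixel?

3320609 pixels

21:9 (2.333) > 5:4 (1.250), so the film fills the width.
Content height = 2990 × 9/21 ≈ 1281.4286 px.
Leftover height: 2392 − 1281.4286 = 1110.5714 px.
Across the 2990-px span: 1110.5714 × 2990 ≈ 3320609 px.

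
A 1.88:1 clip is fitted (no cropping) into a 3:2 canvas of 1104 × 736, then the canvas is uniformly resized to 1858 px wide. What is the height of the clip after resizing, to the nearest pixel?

Fitted into 1104×736, the clip spans the width; its height is 1104 / 1.880 ≈ 587.23 px.
The frame scales by 1858/1104 = 1.6830; 587.23 × 1.6830 ≈ 988.30 px.

988 px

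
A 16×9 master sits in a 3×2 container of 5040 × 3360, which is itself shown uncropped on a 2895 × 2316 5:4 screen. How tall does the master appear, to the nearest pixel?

1628 px

Inside the 5040×3360 canvas the master is width-limited at 5040.00 × 2835.00.
Second fit — the 3×2 canvas into 2895×2316 spans the width: 2895.00 × 1930.00 (×0.5744 from 5040×3360).
The master scales with it: height 2835.00 × 0.5744 ≈ 1628.44.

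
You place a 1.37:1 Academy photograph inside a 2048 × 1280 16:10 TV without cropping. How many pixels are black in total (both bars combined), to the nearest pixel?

376832 pixels

Since 1.370 < 1.600, the photograph is height-limited.
The photograph is 1280 × 1.370 ≈ 1753.6000 px wide.
Black = 2048 − 1753.6000 = 294.4000 px.
Bar area = 294.4000 × 1280 ≈ 376832 px.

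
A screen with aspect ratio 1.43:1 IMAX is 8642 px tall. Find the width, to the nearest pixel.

12358 px

At 1.43:1 IMAX, 8642 × 1.430 ≈ 12358.06.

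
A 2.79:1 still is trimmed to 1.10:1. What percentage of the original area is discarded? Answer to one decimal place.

60.6%

1.10:1 is narrower than 2.79:1, so the crop keeps the full height and trims the width.
(1.100)/(2.790) ≈ 0.394 of the area survives, leaving 60.57% discarded.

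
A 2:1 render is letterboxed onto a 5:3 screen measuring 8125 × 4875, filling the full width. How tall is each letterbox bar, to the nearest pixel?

That makes the image 4062.50 px tall (8125 × 1/2).
4875 − 4062.50 = 812.50 px of bars (406.25 each).

406 px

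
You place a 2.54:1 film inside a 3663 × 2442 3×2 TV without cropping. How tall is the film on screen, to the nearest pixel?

1442 px

2.54:1 is wider than 3×2, so it spans the full width.
Content height = 3663 / 2.540 ≈ 1442.13 px.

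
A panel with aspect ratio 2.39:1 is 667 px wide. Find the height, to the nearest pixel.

279 px

667 / 2.390 = 279.08.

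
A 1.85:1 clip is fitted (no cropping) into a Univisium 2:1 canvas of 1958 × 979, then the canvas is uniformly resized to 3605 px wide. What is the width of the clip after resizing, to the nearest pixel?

Fitted into 1958×979, the clip spans the height; its width is 979 × 1.850 ≈ 1811.15 px.
Resizing to 3605 px wide multiplies everything by 1.8412: 1811.15 → 3334.62 px.

3335 px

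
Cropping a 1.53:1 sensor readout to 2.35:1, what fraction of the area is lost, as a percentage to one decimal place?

34.9%

2.35:1 is wider than 1.53:1, so the crop keeps the full width and trims the height.
Fraction kept = (1.530)/(2.350) ≈ 65.11%, so 34.89% is lost.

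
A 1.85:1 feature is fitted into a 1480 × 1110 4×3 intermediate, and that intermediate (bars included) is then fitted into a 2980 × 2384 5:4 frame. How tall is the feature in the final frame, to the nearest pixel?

Inside the 1480×1110 canvas the feature is width-limited at 1480.00 × 800.00.
4×3 in 2980×2384: fills the width, so the intermediate becomes 2980.00 × 2235.00 — a scale of ×2.0135.
So the feature's height is 800.00 × 2.0135 ≈ 1610.81.

1611 px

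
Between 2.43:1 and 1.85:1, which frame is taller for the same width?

2.43 and 1.85; 2.43 > 1.85. The smaller width-to-height ratio is the taller frame.

1.85:1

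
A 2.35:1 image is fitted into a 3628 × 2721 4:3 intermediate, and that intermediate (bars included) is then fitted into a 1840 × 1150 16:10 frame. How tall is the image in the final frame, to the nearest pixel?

652 px

First fit — 2.35:1 into 3628×2721 spans the width: 3628.00 × 1543.83.
The 4:3 canvas is height-limited in 1840×1150, giving 1533.33 × 1150.00; scale factor 0.4226.
The image scales with it: height 1543.83 × 0.4226 ≈ 652.48.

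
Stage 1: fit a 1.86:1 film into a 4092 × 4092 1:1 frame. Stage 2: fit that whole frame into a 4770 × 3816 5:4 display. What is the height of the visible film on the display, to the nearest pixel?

2052 px

1.86:1 in 4092×4092: fills the width, so the film is 4092.00 × 2200.00.
1:1 in 4770×3816: fills the height, so the intermediate becomes 3816.00 × 3816.00 — a scale of ×0.9326.
Applying the same ×0.9326: 2200.00 → 2051.61.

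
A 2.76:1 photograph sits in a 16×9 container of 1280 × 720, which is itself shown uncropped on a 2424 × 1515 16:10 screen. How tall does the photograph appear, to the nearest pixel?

878 px

Inside the 1280×720 canvas the photograph is width-limited at 1280.00 × 463.77.
Second fit — the 16×9 canvas into 2424×1515 spans the width: 2424.00 × 1363.50 (×1.8938 from 1280×720).
The photograph scales with it: height 463.77 × 1.8938 ≈ 878.26.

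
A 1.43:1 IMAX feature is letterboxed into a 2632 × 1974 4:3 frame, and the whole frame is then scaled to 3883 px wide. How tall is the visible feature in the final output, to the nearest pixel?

Fitted into 2632×1974, the feature spans the width; its height is 2632 / 1.430 ≈ 1840.56 px.
Scaling 2632 → 3883 is ×1.4753, so the height becomes 1840.56 × 1.4753 ≈ 2715.38 px.

2715 px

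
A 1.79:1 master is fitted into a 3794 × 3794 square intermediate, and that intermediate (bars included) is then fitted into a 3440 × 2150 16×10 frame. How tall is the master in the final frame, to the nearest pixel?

1201 px

1.79:1 in 3794×3794: fills the width, so the master is 3794.00 × 2119.55.
square in 3440×2150: fills the height, so the intermediate becomes 2150.00 × 2150.00 — a scale of ×0.5667.
So the master's height is 2119.55 × 0.5667 ≈ 1201.12.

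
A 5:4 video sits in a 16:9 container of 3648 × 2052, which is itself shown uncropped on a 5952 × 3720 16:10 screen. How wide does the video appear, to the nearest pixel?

4185 px

First fit — 5:4 into 3648×2052 spans the height: 2565.00 × 2052.00.
Second fit — the 16:9 canvas into 5952×3720 spans the width: 5952.00 × 3348.00 (×1.6316 from 3648×2052).
Applying the same ×1.6316: 2565.00 → 4185.00.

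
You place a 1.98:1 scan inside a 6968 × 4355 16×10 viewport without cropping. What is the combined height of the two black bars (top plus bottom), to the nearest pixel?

1.98:1 is wider than 16×10, so it spans the full width.
The scan is 6968 / 1.980 ≈ 3519.19 px tall.
4355 − 3519.19 = 835.81 px of bars.

836 px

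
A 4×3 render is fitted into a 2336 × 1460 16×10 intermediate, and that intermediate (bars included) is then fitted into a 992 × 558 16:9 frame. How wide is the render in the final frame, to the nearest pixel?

744 px

4×3 in 2336×1460: fills the height, so the render is 1946.67 × 1460.00.
Second fit — the 16×10 canvas into 992×558 spans the height: 892.80 × 558.00 (×0.3822 from 2336×1460).
Applying the same ×0.3822: 1946.67 → 744.00.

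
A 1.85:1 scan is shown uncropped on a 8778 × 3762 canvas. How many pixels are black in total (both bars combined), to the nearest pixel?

6840445 pixels

1.85:1 (1.850) < 21:9 (2.333), so the scan fills the height.
The scan is 3762 × 1.850 ≈ 6959.7000 px wide.
8778 − 6959.7000 = 1818.3000 px of bars.
That's 1818.3000 × 3762 ≈ 6840445 black pixels.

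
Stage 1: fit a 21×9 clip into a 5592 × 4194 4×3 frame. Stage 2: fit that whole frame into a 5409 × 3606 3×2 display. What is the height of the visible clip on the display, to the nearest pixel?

First fit — 21×9 into 5592×4194 spans the width: 5592.00 × 2396.57.
The 4×3 canvas is height-limited in 5409×3606, giving 4808.00 × 3606.00; scale factor 0.8598.
So the clip's height is 2396.57 × 0.8598 ≈ 2060.57.

2061 px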